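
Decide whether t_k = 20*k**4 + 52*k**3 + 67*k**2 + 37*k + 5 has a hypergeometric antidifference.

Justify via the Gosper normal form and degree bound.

Compute t_(k+1)/t_k: get (20*k**4 + 132*k**3 + 343*k**2 + 407*k + 181)/(20*k**4 + 52*k**3 + 67*k**2 + 37*k + 5).
So A=1 and B=1, with C=k**4 + 13*k**3/5 + 67*k**2/20 + 37*k/20 + 1/4.
f must satisfy (1)·f(k+1) − (1)·f(k) = k**4 + 13*k**3/5 + 67*k**2/20 + 37*k/20 + 1/4.
Bound: deg f ≤ 5.
Coefficient equations give f(k) = k*(4*k**4 + 3*k**3 + 3*k**2 - 2*k - 3)/20.
R(k) = B(k−1)·f(k)/C(k) = k*(4*k**4 + 3*k**3 + 3*k**2 - 2*k - 3)/(20*k**4 + 52*k**3 + 67*k**2 + 37*k + 5); s_k = R·t_k = k*(4*k**4 + 3*k**3 + 3*k**2 - 2*k - 3).
Verify: 20*k**4 + 52*k**3 + 67*k**2 + 37*k + 5 matches t_k.

Yes. s_k = k*(4*k**4 + 3*k**3 + 3*k**2 - 2*k - 3).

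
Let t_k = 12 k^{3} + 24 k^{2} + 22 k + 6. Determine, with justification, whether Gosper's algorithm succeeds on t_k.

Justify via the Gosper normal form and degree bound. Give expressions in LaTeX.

Ratio r(k) = (6*k**3 + 30*k**2 + 53*k + 32)/(6*k**3 + 12*k**2 + 11*k + 3).
A = 1, B = 1, C = k**3 + 2*k**2 + 11*k/6 + 1/2.
Need (1)·f(k+1) − (1)·f(k) = k**3 + 2*k**2 + 11*k/6 + 1/2.
Bound: deg f ≤ 4.
A polynomial solution: f(k) = k*(3*k - 1)*(k**2 + k + 1)/12.
Then R = B(k−1)f/C = k*(3*k - 1)*(k**2 + k + 1)/(2*(6*k**3 + 12*k**2 + 11*k + 3)), so s_k = R(k)·t_k = k*(3*k**3 + 2*k**2 + 2*k - 1).
Check: Δs_k = 12*k**3 + 24*k**2 + 22*k + 6. ✓

Yes. s_k = k \left(3 k^{3} + 2 k^{2} + 2 k - 1\right).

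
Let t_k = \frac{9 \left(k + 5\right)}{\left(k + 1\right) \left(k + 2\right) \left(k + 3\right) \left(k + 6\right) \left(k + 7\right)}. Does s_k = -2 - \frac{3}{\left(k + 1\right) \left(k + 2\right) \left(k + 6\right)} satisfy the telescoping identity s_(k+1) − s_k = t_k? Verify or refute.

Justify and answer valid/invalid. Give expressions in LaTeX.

s_(k+1) = -2 - 3/((k + 2)*(k + 3)*(k + 7))
s_(k+1) − s_k = 9*(k + 5)/(k**5 + 19*k**4 + 131*k**3 + 401*k**2 + 540*k + 252)
(s_(k+1) − s_k) − t_k = 0

valid (s_(k+1) − s_k reduces to t_k)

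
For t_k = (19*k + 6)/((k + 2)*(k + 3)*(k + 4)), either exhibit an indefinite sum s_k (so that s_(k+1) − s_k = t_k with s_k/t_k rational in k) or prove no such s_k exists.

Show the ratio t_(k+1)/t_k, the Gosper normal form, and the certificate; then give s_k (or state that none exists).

s_k = k*(11*k - 2)/(3*(k + 2)*(k + 3))

Compute t_(k+1)/t_k: get (k + 2)*(19*k + 25)/((k + 5)*(19*k + 6)).
A = k + 2, B = k + 5, C = k + 6/19.
f must satisfy (k + 2)·f(k+1) − (k + 4)·f(k) = k + 6/19.
d = 2 from the (1,1,1) case.
Coefficient equations give f(k) = k*(11*k - 2)/57.
Certificate R = B(k−1)f/C = k*(k + 4)*(11*k - 2)/(3*(19*k + 6)) gives s_k = k*(11*k - 2)/(3*(k + 2)*(k + 3)).
s_(k+1) − s_k = (19*k + 6)/(k**3 + 9*k**2 + 26*k + 24) = t_k.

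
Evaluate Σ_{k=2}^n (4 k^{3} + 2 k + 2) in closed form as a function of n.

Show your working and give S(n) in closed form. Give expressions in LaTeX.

S(n) = n^{4} + 2 n^{3} + 2 n^{2} + 3 n - 8

t_(k+1)/t_k = (k + 2*(k + 1)**3 + 2)/(2*k**3 + k + 1).
A = 1, B = 1, C = k**3 + k/2 + 1/2.
f must satisfy (1)·f(k+1) − (1)·f(k) = k**3 + k/2 + 1/2.
Bound: deg f ≤ 4.
A polynomial solution: f(k) = k*(k**3 - 2*k**2 + 2*k + 1)/4.
R(k) = B(k−1)·f(k)/C(k) = k*(k**3 - 2*k**2 + 2*k + 1)/(2*(2*k**3 + k + 1)); s_k = R·t_k = k*(k**3 - 2*k**2 + 2*k + 1).
Verify: 4*k**3 + 2*k + 2 matches t_k.
Σ_(k=2)^n t_k = s_(n+1) − s_(2) = (n**4 + 2*n**3 + 2*n**2 + 3*n + 2) − (10), i.e. n**4 + 2*n**3 + 2*n**2 + 3*n - 8.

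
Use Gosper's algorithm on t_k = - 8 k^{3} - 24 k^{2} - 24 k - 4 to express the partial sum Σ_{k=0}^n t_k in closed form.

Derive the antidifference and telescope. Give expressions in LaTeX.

S(n) = - 2 n^{4} - 12 n^{3} - 26 n^{2} - 20 n - 4

Step 1: r(k) = (2*k**3 + 12*k**2 + 24*k + 15)/(2*k**3 + 6*k**2 + 6*k + 1).
Take A(k)=1, B(k)=1, C(k)=k**3 + 3*k**2 + 3*k + 1/2.
Need (1)·f(k+1) − (1)·f(k) = k**3 + 3*k**2 + 3*k + 1/2.
Bound: deg f ≤ 4.
Solving with deg f ≤ 4: f(k) = k*(k**3 + 2*k**2 + k - 2)/4.
R(k) = B(k−1)·f(k)/C(k) = k*(k**3 + 2*k**2 + k - 2)/(2*(2*k**3 + 6*k**2 + 6*k + 1)); s_k = R·t_k = 2*k*(-k**3 - 2*k**2 - k + 2).
Check: Δs_k = -8*k**3 - 24*k**2 - 24*k - 4. ✓
Evaluate: s_(n+1) = -2*n**4 - 12*n**3 - 26*n**2 - 20*n - 4; subtract s_(0) = 0 ⇒ S(n) = -2*n**4 - 12*n**3 - 26*n**2 - 20*n - 4.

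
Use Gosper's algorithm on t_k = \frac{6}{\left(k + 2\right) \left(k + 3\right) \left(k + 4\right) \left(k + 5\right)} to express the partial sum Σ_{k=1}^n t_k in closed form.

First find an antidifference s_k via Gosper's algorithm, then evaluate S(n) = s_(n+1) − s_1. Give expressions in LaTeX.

t_(k+1)/t_k = (k + 2)/(k + 6).
Take A(k)=k + 2, B(k)=k + 6, C(k)=1.
f must satisfy (k + 2)·f(k+1) − (k + 5)·f(k) = 1.
d = 3 from the (1,1,0) case.
A polynomial solution: f(k) = k*(k**2 + 9*k + 26)/72.
So s_k = (B(k−1)f/C)·t_k = (k*(k + 5)*(k**2 + 9*k + 26)/72)·t_k = k*(k**2 + 9*k + 26)/(12*(k + 2)*(k + 3)*(k + 4)).
Verify: 6/(k**4 + 14*k**3 + 71*k**2 + 154*k + 120) matches t_k.
Telescope: S(n) = s_(n+1) − s_(1) = (n**3 + 12*n**2 + 47*n + 36)/(12*(n**3 + 12*n**2 + 47*n + 60)) − (1/20) = n*(n**2 + 12*n + 47)/(30*(n**3 + 12*n**2 + 47*n + 60)).

S(n) = \frac{n \left(n^{2} + 12 n + 47\right)}{30 \left(n^{3} + 12 n^{2} + 47 n + 60\right)}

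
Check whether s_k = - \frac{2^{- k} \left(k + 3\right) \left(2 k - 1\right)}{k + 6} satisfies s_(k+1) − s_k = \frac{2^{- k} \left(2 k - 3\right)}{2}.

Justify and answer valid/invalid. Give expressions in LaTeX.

s_(k+1) = -(k + 4)*(2*k + 1)/(2*2**k*(k + 7))
s_(k+1) − s_k = (2*k**3 + 17*k**2 + 6*k - 66)/(2*2**k*(k**2 + 13*k + 42))
(s_(k+1) − s_k) − t_k = 3*(-2*k**2 - 13*k + 20)/(2*2**k*(k**2 + 13*k + 42))

Invalid: residual \frac{3 \cdot 2^{- k} \left(- 2 k^{2} - 13 k + 20\right)}{2 \left(k^{2} + 13 k + 42\right)} ≠ 0.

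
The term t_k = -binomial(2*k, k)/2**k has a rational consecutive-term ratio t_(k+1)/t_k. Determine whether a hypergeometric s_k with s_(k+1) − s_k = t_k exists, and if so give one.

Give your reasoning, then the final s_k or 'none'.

r(k) = (2*k + 1)/(k + 1) after simplifying.
Factor: A=2*k + 1; B=k + 1; C=1.
Set up (2*k + 1)·f(k+1) − (k)·f(k) − (1) = 0.
Degrees (1,1,0) ⇒ d ≤ -1.
d = -1 < 0 ⇒ no nonzero polynomial f; not summable.

none — t_k is not Gosper-summable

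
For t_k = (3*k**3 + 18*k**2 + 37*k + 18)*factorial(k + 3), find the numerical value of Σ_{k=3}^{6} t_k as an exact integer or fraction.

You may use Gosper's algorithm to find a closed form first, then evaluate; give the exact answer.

Σ = 602356320

t_(k+1)/t_k = (3*k**4 + 39*k**3 + 190*k**2 + 404*k + 304)/(3*k**3 + 18*k**2 + 37*k + 18).
So A=k + 4 and B=1, with C=k**3 + 6*k**2 + 37*k/3 + 6.
Need (k + 4)·f(k+1) − (1)·f(k) = k**3 + 6*k**2 + 37*k/3 + 6.
From deg A=1, deg B=0, deg C=3: d=2.
A polynomial solution: f(k) = (3*k**2 + 3*k - 2)/3.
Certificate R = B(k−1)f/C = (3*k**2 + 3*k - 2)/(3*k**3 + 18*k**2 + 37*k + 18) gives s_k = (3*k**2 + 3*k - 2)*factorial(k + 3).
Verify: (3*k**3 + 18*k**2 + 37*k + 18)*factorial(k + 3) matches t_k.
Evaluate s at k=7 and k=3: 602380800 and 24480; difference 602356320.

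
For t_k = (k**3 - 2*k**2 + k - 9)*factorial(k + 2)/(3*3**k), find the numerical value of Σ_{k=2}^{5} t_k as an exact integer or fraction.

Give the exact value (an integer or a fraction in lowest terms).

Step 1: r(k) = (k + 3)*(k + (k + 1)**3 - 2*(k + 1)**2 - 8)/(3*(k**3 - 2*k**2 + k - 9)).
A = k/3 + 1, B = 1, C = k**3 - 2*k**2 + k - 9.
Key eq: (k/3 + 1)·f(k+1) = (1)·f(k) + (k**3 - 2*k**2 + k - 9).
Bound: deg f ≤ 2.
Match coefficients ⇒ f(k) = 3*(k**2 - 4*k - 2).
Get s_k = R·t_k = (k**2 - 4*k - 2)*factorial(k + 2)/3**k with R(k) = B(k−1)f(k)/C(k) = 3*(k**2 - 4*k - 2)/(k**3 - 2*k**2 + k - 9).
Check: Δs_k = (k**3 - 2*k**2 + k - 9)*factorial(k + 2)/(3*3**k). ✓
Sum = s_(6) − s_(2); s_(6) = 44800/81, s_(2) = -16 ⇒ 46096/81.

Σ = 46096/81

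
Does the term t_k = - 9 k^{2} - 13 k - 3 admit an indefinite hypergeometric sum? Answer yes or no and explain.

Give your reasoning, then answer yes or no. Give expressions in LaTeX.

Yes. s_k = k \left(- 3 k^{2} - 2 k + 2\right).

Compute t_(k+1)/t_k: get (9*k**2 + 31*k + 25)/(9*k**2 + 13*k + 3).
Take A(k)=1, B(k)=1, C(k)=k**2 + 13*k/9 + 1/3.
f must satisfy (1)·f(k+1) − (1)·f(k) = k**2 + 13*k/9 + 1/3.
From deg A=0, deg B=0, deg C=2: d=3.
Solving with deg f ≤ 3: f(k) = k*(3*k**2 + 2*k - 2)/9.
Get s_k = R·t_k = k*(-3*k**2 - 2*k + 2) with R(k) = B(k−1)f(k)/C(k) = k*(3*k**2 + 2*k - 2)/(9*k**2 + 13*k + 3).
Check: Δs_k = -9*k**2 - 13*k - 3. ✓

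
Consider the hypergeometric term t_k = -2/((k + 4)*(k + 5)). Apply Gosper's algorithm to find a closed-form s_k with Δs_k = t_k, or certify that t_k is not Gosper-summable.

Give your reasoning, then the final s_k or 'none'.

s_k = -k/(2*k + 8)

t_(k+1)/t_k = (k + 4)/(k + 6).
Gosper form: A/B · C(k+1)/C(k) with A=k + 4, B=k + 6, C=1.
f must satisfy (k + 4)·f(k+1) − (k + 5)·f(k) = 1.
d = 1 from the (1,1,0) case.
Solve for f: f(k) = k/4 (degree 1 ≤ 1).
So s_k = (B(k−1)f/C)·t_k = (k*(k + 5)/4)·t_k = -k/(2*k + 8).
Check: Δs_k = -2/(k**2 + 9*k + 20). ✓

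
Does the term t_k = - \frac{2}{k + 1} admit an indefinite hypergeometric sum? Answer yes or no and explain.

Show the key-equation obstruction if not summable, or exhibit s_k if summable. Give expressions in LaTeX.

No. Not Gosper-summable.

Step 1: r(k) = (k + 1)/(k + 2).
So A=k + 1 and B=k + 2, with C=1.
Set up (k + 1)·f(k+1) − (k + 1)·f(k) − (1) = 0.
deg f ≤ 0 (via 1,1,0).
Write f(k) = c0. Then LHS − RHS = -1, requiring -1 = 0: contradictory. No certificate.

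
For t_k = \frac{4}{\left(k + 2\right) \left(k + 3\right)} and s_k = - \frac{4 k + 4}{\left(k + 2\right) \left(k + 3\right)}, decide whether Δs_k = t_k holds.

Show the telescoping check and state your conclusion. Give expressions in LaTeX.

s_(k+1) = 4*(-k - 2)/((k + 3)*(k + 4))
s_(k+1) − s_k = 4*k/(k**3 + 9*k**2 + 26*k + 24)
(s_(k+1) − s_k) − t_k = -16/(k**3 + 9*k**2 + 26*k + 24)

Invalid: residual - \frac{16}{k^{3} + 9 k^{2} + 26 k + 24} ≠ 0.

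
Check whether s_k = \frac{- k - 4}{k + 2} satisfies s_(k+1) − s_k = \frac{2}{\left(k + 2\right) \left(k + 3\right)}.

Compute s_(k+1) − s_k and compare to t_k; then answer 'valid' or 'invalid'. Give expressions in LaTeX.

s_(k+1) = (-k - 5)/(k + 3)
s_(k+1) − s_k = 2/(k**2 + 5*k + 6)
(s_(k+1) − s_k) − t_k = 0

valid (s_(k+1) − s_k reduces to t_k)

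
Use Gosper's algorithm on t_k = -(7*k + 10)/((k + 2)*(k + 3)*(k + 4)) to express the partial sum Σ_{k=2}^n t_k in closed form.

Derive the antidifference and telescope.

t_(k+1)/t_k = (k + 2)*(7*k + 17)/((k + 5)*(7*k + 10)).
Gosper form: A/B · C(k+1)/C(k) with A=k + 2, B=k + 5, C=k + 10/7.
f must satisfy (k + 2)·f(k+1) − (k + 4)·f(k) = k + 10/7.
Bound: deg f ≤ 2.
A polynomial solution: f(k) = k*(2*k + 3)/7.
Certificate R = B(k−1)f/C = k*(k + 4)*(2*k + 3)/(7*k + 10) gives s_k = k*(-2*k - 3)/((k + 2)*(k + 3)).
s_(k+1) − s_k = (-7*k - 10)/(k**3 + 9*k**2 + 26*k + 24) = t_k.
Σ_(k=2)^n t_k = s_(n+1) − s_(2) = ((-2*n**2 - 7*n - 5)/(n**2 + 7*n + 12)) − (-7/10), i.e. (-13*n**2 - 21*n + 34)/(10*(n**2 + 7*n + 12)).

S(n) = (-13*n**2 - 21*n + 34)/(10*(n**2 + 7*n + 12))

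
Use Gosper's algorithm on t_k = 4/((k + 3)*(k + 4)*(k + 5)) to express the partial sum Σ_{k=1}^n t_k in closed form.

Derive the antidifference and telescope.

r(k) = (k + 3)/(k + 6) after simplifying.
So A=k + 3 and B=k + 6, with C=1.
Set up (k + 3)·f(k+1) − (k + 5)·f(k) − (1) = 0.
d = 2 from the (1,1,0) case.
Match coefficients ⇒ f(k) = k*(k + 7)/24.
Then R = B(k−1)f/C = k*(k + 5)*(k + 7)/24, so s_k = R(k)·t_k = k*(k + 7)/(6*(k + 3)*(k + 4)).
s_(k+1) − s_k = 4/(k**3 + 12*k**2 + 47*k + 60) = t_k.
Telescope: S(n) = s_(n+1) − s_(1) = (n**2 + 9*n + 8)/(6*(n**2 + 9*n + 20)) − (1/15) = n*(n + 9)/(10*(n**2 + 9*n + 20)).

S(n) = n*(n + 9)/(10*(n**2 + 9*n + 20))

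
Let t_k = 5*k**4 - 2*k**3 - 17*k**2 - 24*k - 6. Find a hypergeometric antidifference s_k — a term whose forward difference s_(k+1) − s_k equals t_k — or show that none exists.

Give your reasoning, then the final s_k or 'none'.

s_k = k*(k**4 - 3*k**3 - 3*k**2 - 4*k + 3)

The ratio is (5*k**4 + 18*k**3 + 7*k**2 - 44*k - 44)/(5*k**4 - 2*k**3 - 17*k**2 - 24*k - 6).
Gosper form: A/B · C(k+1)/C(k) with A=1, B=1, C=k**4 - 2*k**3/5 - 17*k**2/5 - 24*k/5 - 6/5.
f must satisfy (1)·f(k+1) − (1)·f(k) = k**4 - 2*k**3/5 - 17*k**2/5 - 24*k/5 - 6/5.
Degrees (0,0,4) ⇒ d ≤ 5.
Solve for f: f(k) = k*(k**4 - 3*k**3 - 3*k**2 - 4*k + 3)/5 (degree 5 ≤ 5).
Certificate R = B(k−1)f/C = k*(k**4 - 3*k**3 - 3*k**2 - 4*k + 3)/(5*k**4 - 2*k**3 - 17*k**2 - 24*k - 6) gives s_k = k*(k**4 - 3*k**3 - 3*k**2 - 4*k + 3).
Check: Δs_k = 5*k**4 - 2*k**3 - 17*k**2 - 24*k - 6. ✓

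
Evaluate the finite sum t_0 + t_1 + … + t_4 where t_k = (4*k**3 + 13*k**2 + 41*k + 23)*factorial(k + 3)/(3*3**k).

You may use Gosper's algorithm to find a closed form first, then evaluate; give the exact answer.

Σ = 17902

The ratio is (4*k**4 + 41*k**3 + 179*k**2 + 397*k + 324)/(3*(4*k**3 + 13*k**2 + 41*k + 23)).
Take A(k)=k/3 + 4/3, B(k)=1, C(k)=k**3 + 13*k**2/4 + 41*k/4 + 23/4.
f must satisfy (k/3 + 4/3)·f(k+1) − (1)·f(k) = k**3 + 13*k**2/4 + 41*k/4 + 23/4.
deg f ≤ 2 (via 1,0,3).
Solve for f: f(k) = 3*(4*k**2 + k + 3)/4 (degree 2 ≤ 2).
Get s_k = R·t_k = (4*k**2 + k + 3)*factorial(k + 3)/3**k with R(k) = B(k−1)f(k)/C(k) = 3*(4*k**2 + k + 3)/(4*k**3 + 13*k**2 + 41*k + 23).
Verify: (4*k**3 + 13*k**2 + 41*k + 23)*factorial(k + 3)/(3*3**k) matches t_k.
Telescoping: Σ = s_(5) − s_(0) = 17920 − (18) = 17902.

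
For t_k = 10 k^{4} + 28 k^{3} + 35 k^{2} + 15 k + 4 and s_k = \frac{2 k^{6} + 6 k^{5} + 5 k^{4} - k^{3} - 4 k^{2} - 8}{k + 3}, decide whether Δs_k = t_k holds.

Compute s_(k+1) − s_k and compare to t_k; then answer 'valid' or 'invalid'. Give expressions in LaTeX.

s_(k+1) = k*(2*k**5 + 18*k**4 + 65*k**3 + 119*k**2 + 113*k + 51)/(k + 4)
s_(k+1) − s_k = (10*k**6 + 90*k**5 + 295*k**4 + 478*k**3 + 406*k**2 + 161*k + 32)/(k**2 + 7*k + 12)
(s_(k+1) − s_k) − t_k = (-8*k**5 - 56*k**4 - 118*k**3 - 123*k**2 - 47*k - 16)/(k**2 + 7*k + 12)

Invalid: residual \frac{- 8 k^{5} - 56 k^{4} - 118 k^{3} - 123 k^{2} - 47 k - 16}{k^{2} + 7 k + 12} ≠ 0.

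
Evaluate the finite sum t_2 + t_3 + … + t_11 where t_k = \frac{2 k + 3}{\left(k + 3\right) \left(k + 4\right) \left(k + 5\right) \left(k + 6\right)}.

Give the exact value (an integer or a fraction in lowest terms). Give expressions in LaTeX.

The ratio is (k + 3)*(2*k + 5)/((k + 7)*(2*k + 3)).
A = k + 3, B = k + 7, C = k + 3/2.
Key eq: (k + 3)·f(k+1) = (k + 6)·f(k) + (k + 3/2).
deg f ≤ 3 (via 1,1,1).
Solving with deg f ≤ 3: f(k) = k*(k**2 + 12*k + 17)/60.
Certificate R = B(k−1)f/C = k*(k + 6)*(k**2 + 12*k + 17)/(30*(2*k + 3)) gives s_k = k*(k**2 + 12*k + 17)/(30*(k + 3)*(k + 4)*(k + 5)).
Δs = (2*k + 3)/(k**4 + 18*k**3 + 119*k**2 + 342*k + 360), as required.
Sum = s_(12) − s_(2); s_(12) = 61/2040, s_(2) = 1/70 ⇒ 223/14280.

Σ = 223/14280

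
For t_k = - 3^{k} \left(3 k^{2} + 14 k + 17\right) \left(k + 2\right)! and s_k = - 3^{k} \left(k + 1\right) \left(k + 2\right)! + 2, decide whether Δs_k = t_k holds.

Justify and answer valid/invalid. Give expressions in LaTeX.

s_(k+1) = -3**(k + 1)*(k + 2)*factorial(k + 3) + 2
s_(k+1) − s_k = -3**k*(3*k**2 + 14*k + 17)*factorial(k + 2)
(s_(k+1) − s_k) − t_k = 0

Valid — Δs_k = t_k.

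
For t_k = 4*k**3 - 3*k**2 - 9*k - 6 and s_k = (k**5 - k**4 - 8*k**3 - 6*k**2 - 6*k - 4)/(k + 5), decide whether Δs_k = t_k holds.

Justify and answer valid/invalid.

s_(k+1) = (k**5 + 4*k**4 - 2*k**3 - 26*k**2 - 41*k - 24)/(k + 6)
s_(k+1) − s_k = (4*k**5 + 32*k**4 + 18*k**3 - 129*k**2 - 189*k - 96)/(k**2 + 11*k + 30)
(s_(k+1) − s_k) − t_k = 3*(-3*k**4 - 20*k**3 + 22*k**2 + 49*k + 28)/(k**2 + 11*k + 30)

Invalid: residual 3*(-3*k**4 - 20*k**3 + 22*k**2 + 49*k + 28)/(k**2 + 11*k + 30) ≠ 0.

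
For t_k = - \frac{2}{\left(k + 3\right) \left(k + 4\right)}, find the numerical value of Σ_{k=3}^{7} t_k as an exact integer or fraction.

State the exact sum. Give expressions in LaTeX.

Ratio r(k) = (k + 3)/(k + 5).
Gosper form: A/B · C(k+1)/C(k) with A=k + 3, B=k + 5, C=1.
Solve (k + 3)·f(k+1) − (k + 4)·f(k) = 1.
From deg A=1, deg B=1, deg C=0: d=1.
Coefficient equations give f(k) = k/3.
Certificate R = B(k−1)f/C = k*(k + 4)/3 gives s_k = -2*k/(3*k + 9).
Δs = -2/(k**2 + 7*k + 12), as required.
Telescoping: Σ = s_(8) − s_(3) = -16/33 − (-1/3) = -5/33.

Σ = -5/33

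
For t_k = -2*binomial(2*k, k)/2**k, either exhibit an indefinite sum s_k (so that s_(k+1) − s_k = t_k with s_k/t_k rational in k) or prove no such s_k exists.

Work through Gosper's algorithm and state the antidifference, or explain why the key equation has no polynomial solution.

t_(k+1)/t_k = (2*k + 1)/(k + 1).
So A=2*k + 1 and B=k + 1, with C=1.
Need (2*k + 1)·f(k+1) − (k)·f(k) = 1.
deg f ≤ -1 (via 1,1,0).
deg f ≤ -1 is impossible — no certificate.

none — t_k is not Gosper-summable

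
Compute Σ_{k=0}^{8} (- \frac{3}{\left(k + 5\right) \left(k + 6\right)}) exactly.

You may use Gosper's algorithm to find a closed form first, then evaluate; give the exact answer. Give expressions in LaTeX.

Step 1: r(k) = (k + 5)/(k + 7).
So A=k + 5 and B=k + 7, with C=1.
f must satisfy (k + 5)·f(k+1) − (k + 6)·f(k) = 1.
deg f ≤ 1 (via 1,1,0).
Solve for f: f(k) = k/5 (degree 1 ≤ 1).
R(k) = B(k−1)·f(k)/C(k) = k*(k + 6)/5; s_k = R·t_k = -3*k/(5*k + 25).
Verify: -3/(k**2 + 11*k + 30) matches t_k.
Σ_(k=0)^(8) t_k = s_(9) − s_(0) = -27/70 − (0) = -27/70.

Σ = -27/70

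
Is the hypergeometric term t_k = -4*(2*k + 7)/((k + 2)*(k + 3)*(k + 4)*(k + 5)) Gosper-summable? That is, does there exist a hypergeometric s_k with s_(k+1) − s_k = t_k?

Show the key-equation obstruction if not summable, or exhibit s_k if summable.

Compute t_(k+1)/t_k: get (k + 2)*(2*k + 9)/((k + 6)*(2*k + 7)).
A = k + 2, B = k + 6, C = k + 7/2.
Solve (k + 2)·f(k+1) − (k + 5)·f(k) = k + 7/2.
From deg A=1, deg B=1, deg C=1: d=3.
Solve for f: f(k) = k*(k + 3)*(k + 6)/16 (degree 3 ≤ 3).
So s_k = (B(k−1)f/C)·t_k = (k*(k + 3)*(k + 5)*(k + 6)/(8*(2*k + 7)))·t_k = k*(-k - 6)/(2*(k**2 + 6*k + 8)).
Verify: 4*(-2*k - 7)/(k**4 + 14*k**3 + 71*k**2 + 154*k + 120) matches t_k.

Yes. s_k = k*(-k - 6)/(2*(k**2 + 6*k + 8)).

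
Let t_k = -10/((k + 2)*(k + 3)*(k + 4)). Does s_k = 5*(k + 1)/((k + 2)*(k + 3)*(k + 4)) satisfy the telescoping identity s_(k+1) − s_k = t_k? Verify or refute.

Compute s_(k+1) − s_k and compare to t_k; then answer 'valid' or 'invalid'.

s_(k+1) = 5*(k + 2)/((k + 3)*(k + 4)*(k + 5))
s_(k+1) − s_k = 5*(-2*k - 1)/(k**4 + 14*k**3 + 71*k**2 + 154*k + 120)
(s_(k+1) − s_k) − t_k = 45/(k**4 + 14*k**3 + 71*k**2 + 154*k + 120)

Invalid: residual 45/(k**4 + 14*k**3 + 71*k**2 + 154*k + 120) ≠ 0.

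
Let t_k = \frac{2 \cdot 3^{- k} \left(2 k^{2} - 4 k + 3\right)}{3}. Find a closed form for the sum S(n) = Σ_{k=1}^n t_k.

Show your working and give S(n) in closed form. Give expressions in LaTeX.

S(n) = 3^{- n - 1} \left(3^{n + 1} - 2 n^{2} - 2 n - 3\right)

Ratio r(k) = (2*k**2 + 1)/(3*(2*k**2 - 4*k + 3)).
Take A(k)=1/3, B(k)=1, C(k)=k**2 - 2*k + 3/2.
Set up (1/3)·f(k+1) − (1)·f(k) − (k**2 - 2*k + 3/2) = 0.
From deg A=0, deg B=0, deg C=2: d=2.
A polynomial solution: f(k) = -3*(2*k**2 - 2*k + 3)/4.
Then R = B(k−1)f/C = -3*(2*k**2 - 2*k + 3)/(2*(2*k**2 - 4*k + 3)), so s_k = R(k)·t_k = (-2*k**2 + 2*k - 3)/3**k.
Δs = 2*(2*k**2 - 4*k + 3)/(3*3**k), as required.
Σ_(k=1)^n t_k = s_(n+1) − s_(1) = (3**(-n - 1)*(-2*n**2 - 2*n - 3)) − (-1), i.e. 3**(-n - 1)*(3**(n + 1) - 2*n**2 - 2*n - 3).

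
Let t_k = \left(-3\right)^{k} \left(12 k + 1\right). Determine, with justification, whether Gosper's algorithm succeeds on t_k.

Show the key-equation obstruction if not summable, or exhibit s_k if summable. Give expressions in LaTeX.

Ratio r(k) = 3*(-12*k - 13)/(12*k + 1).
A = -3, B = 1, C = k + 1/12.
Solve (-3)·f(k+1) − (1)·f(k) = k + 1/12.
deg f ≤ 1 (via 0,0,1).
Coefficient equations give f(k) = -(3*k - 2)/12.
Then R = B(k−1)f/C = -(3*k - 2)/(12*k + 1), so s_k = R(k)·t_k = (-3)**k*(2 - 3*k).
Check: Δs_k = (-3)**k*(12*k + 1). ✓

Yes. s_k = \left(-3\right)^{k} \left(2 - 3 k\right).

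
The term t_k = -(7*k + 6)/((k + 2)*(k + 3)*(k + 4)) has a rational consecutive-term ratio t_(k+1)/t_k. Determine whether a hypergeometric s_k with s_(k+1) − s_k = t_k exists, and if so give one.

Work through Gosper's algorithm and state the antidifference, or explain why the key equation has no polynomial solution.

s_k = k*(-5*k - 4)/(3*(k + 2)*(k + 3))

The ratio is (k + 2)*(7*k + 13)/((k + 5)*(7*k + 6)).
Factor: A=k + 2; B=k + 5; C=k + 6/7.
Key eq: (k + 2)·f(k+1) = (k + 4)·f(k) + (k + 6/7).
Bound: deg f ≤ 2.
A polynomial solution: f(k) = k*(5*k + 4)/21.
So s_k = (B(k−1)f/C)·t_k = (k*(k + 4)*(5*k + 4)/(3*(7*k + 6)))·t_k = k*(-5*k - 4)/(3*(k + 2)*(k + 3)).
Check: Δs_k = (-7*k - 6)/(k**3 + 9*k**2 + 26*k + 24). ✓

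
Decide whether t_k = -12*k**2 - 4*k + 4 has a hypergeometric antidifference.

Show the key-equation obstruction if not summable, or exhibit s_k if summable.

Yes. s_k = 4*k*(-k**2 + k + 1).

Compute t_(k+1)/t_k: get (k + 3*(k + 1)**2)/(3*k**2 + k - 1).
So A=1 and B=1, with C=k**2 + k/3 - 1/3.
Need (1)·f(k+1) − (1)·f(k) = k**2 + k/3 - 1/3.
d = 3 from the (0,0,2) case.
Solving with deg f ≤ 3: f(k) = k*(k**2 - k - 1)/3.
So s_k = (B(k−1)f/C)·t_k = (k*(k**2 - k - 1)/(3*k**2 + k - 1))·t_k = 4*k*(-k**2 + k + 1).
s_(k+1) − s_k = -12*k**2 - 4*k + 4 = t_k.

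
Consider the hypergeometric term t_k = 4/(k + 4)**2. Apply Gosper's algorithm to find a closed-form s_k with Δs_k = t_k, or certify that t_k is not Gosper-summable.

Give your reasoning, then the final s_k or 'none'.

r(k) = (k + 4)**2/(k + 5)**2 after simplifying.
Take A(k)=k**2 + 8*k + 16, B(k)=k**2 + 10*k + 25, C(k)=1.
Need (k**2 + 8*k + 16)·f(k+1) − (k**2 + 8*k + 16)·f(k) = 1.
Degrees (2,2,0) ⇒ d ≤ 0.
f = c0 ⇒ A·f(k+1) − B(k−1)·f(k) − C = -1. The system {-1 = 0} is inconsistent; no antidifference.

none — t_k is not Gosper-summable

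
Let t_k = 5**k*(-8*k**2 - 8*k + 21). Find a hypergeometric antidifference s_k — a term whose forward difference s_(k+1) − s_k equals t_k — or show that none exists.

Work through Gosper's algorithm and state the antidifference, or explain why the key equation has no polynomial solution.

t_(k+1)/t_k = 5*(8*k**2 + 24*k - 5)/(8*k**2 + 8*k - 21).
Factor: A=5; B=1; C=k**2 + k - 21/8.
Key eq: (5)·f(k+1) = (1)·f(k) + (k**2 + k - 21/8).
Bound: deg f ≤ 2.
Solving with deg f ≤ 2: f(k) = (2*k**2 - 3*k - 4)/8.
So s_k = (B(k−1)f/C)·t_k = ((2*k**2 - 3*k - 4)/(8*k**2 + 8*k - 21))·t_k = 5**k*(-2*k**2 + 3*k + 4).
Check: Δs_k = 5**k*(-8*k**2 - 8*k + 21). ✓

s_k = 5**k*(-2*k**2 + 3*k + 4)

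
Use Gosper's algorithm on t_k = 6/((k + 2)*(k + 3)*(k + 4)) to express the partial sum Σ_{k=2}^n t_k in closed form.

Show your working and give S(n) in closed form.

Step 1: r(k) = (k + 2)/(k + 5).
Factor: A=k + 2; B=k + 5; C=1.
f must satisfy (k + 2)·f(k+1) − (k + 4)·f(k) = 1.
deg f ≤ 2 (via 1,1,0).
Match coefficients ⇒ f(k) = k*(k + 5)/12.
So s_k = (B(k−1)f/C)·t_k = (k*(k + 4)*(k + 5)/12)·t_k = k*(k + 5)/(2*(k + 2)*(k + 3)).
Check: Δs_k = 6/(k**3 + 9*k**2 + 26*k + 24). ✓
Telescope: S(n) = s_(n+1) − s_(2) = (n**2 + 7*n + 6)/(2*(n**2 + 7*n + 12)) − (7/20) = 3*(n**2 + 7*n - 8)/(20*(n**2 + 7*n + 12)).

S(n) = 3*(n**2 + 7*n - 8)/(20*(n**2 + 7*n + 12))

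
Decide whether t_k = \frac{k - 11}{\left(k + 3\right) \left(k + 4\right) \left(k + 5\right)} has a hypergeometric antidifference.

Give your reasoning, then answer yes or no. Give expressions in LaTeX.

Yes. s_k = \frac{k \left(- k - 10\right)}{3 \left(k + 3\right) \left(k + 4\right)}.

The ratio is (k - 10)*(k + 3)/((k - 11)*(k + 6)).
So A=k + 3 and B=k + 6, with C=k - 11.
Key eq: (k + 3)·f(k+1) = (k + 5)·f(k) + (k - 11).
deg f ≤ 2 (via 1,1,1).
Coefficient equations give f(k) = -k*(k + 10)/3.
R(k) = B(k−1)·f(k)/C(k) = -k*(k + 5)*(k + 10)/(3*(k - 11)); s_k = R·t_k = k*(-k - 10)/(3*(k + 3)*(k + 4)).
Check: Δs_k = (k - 11)/(k**3 + 12*k**2 + 47*k + 60). ✓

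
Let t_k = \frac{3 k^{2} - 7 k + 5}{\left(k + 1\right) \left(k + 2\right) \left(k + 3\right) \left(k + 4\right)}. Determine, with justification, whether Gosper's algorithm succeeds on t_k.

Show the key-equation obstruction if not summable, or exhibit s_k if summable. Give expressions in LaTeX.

t_(k+1)/t_k = (3*k**3 + 2*k**2 + 1)/(3*k**3 + 8*k**2 - 30*k + 25).
Normal form (A,B,C) = (k + 1, k + 5, k**2 - 7*k/3 + 5/3).
Key eq: (k + 1)·f(k+1) = (k + 4)·f(k) + (k**2 - 7*k/3 + 5/3).
From deg A=1, deg B=1, deg C=2: d=3.
Match coefficients ⇒ f(k) = k*(k**2 + 9)/6.
R(k) = B(k−1)·f(k)/C(k) = k*(k + 4)*(k**2 + 9)/(2*(3*k**2 - 7*k + 5)); s_k = R·t_k = k*(k**2 + 9)/(2*(k + 1)*(k + 2)*(k + 3)).
Δs = (3*k**2 - 7*k + 5)/(k**4 + 10*k**3 + 35*k**2 + 50*k + 24), as required.

Yes. s_k = \frac{k \left(k^{2} + 9\right)}{2 \left(k + 1\right) \left(k + 2\right) \left(k + 3\right)}.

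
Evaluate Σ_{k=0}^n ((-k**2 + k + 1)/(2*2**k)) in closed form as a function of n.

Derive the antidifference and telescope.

S(n) = 2**(-n - 1)*(-2**(n + 1) + n**2 + 3*n + 3)

t_(k+1)/t_k = (k**2 + k - 1)/(2*(k**2 - k - 1)).
Factor: A=1/2; B=1; C=k**2 - k - 1.
Key eq: (1/2)·f(k+1) = (1)·f(k) + (k**2 - k - 1).
From deg A=0, deg B=0, deg C=2: d=2.
Coefficient equations give f(k) = -2*(k**2 + k + 1).
Get s_k = R·t_k = (k**2 + k + 1)/2**k with R(k) = B(k−1)f(k)/C(k) = -2*(k**2 + k + 1)/(k**2 - k - 1).
Check: Δs_k = (-k**2 + k + 1)/(2*2**k). ✓
Evaluate: s_(n+1) = 2**(-n - 1)*(n**2 + 3*n + 3); subtract s_(0) = 1 ⇒ S(n) = 2**(-n - 1)*(-2**(n + 1) + n**2 + 3*n + 3).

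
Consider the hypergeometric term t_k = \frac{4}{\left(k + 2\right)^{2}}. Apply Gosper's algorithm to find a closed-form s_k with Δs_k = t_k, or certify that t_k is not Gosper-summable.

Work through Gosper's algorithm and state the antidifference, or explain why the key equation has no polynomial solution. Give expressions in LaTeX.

The ratio is (k + 2)**2/(k + 3)**2.
Gosper form: A/B · C(k+1)/C(k) with A=k**2 + 4*k + 4, B=k**2 + 6*k + 9, C=1.
Set up (k**2 + 4*k + 4)·f(k+1) − (k**2 + 4*k + 4)·f(k) − (1) = 0.
Bound: deg f ≤ 0.
Put f(k) = c0: A·f(k+1) − B(k−1)·f(k) − C = -1; need -1 = 0 — inconsistent ⇒ no f, not summable.

none (Gosper's algorithm certifies no s_k)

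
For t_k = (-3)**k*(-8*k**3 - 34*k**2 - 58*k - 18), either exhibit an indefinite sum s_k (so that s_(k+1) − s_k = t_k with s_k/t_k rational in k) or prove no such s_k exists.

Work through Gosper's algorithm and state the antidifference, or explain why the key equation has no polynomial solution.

s_k = (-3)**k*(2*k**3 + 4*k**2 + 4*k - 3)

Compute t_(k+1)/t_k: get 3*(-4*k**3 - 29*k**2 - 75*k - 59)/(4*k**3 + 17*k**2 + 29*k + 9).
A = -3, B = 1, C = k**3 + 17*k**2/4 + 29*k/4 + 9/4.
Need (-3)·f(k+1) − (1)·f(k) = k**3 + 17*k**2/4 + 29*k/4 + 9/4.
deg f ≤ 3 (via 0,0,3).
Solve for f: f(k) = -(2*k**3 + 4*k**2 + 4*k - 3)/8 (degree 3 ≤ 3).
Certificate R = B(k−1)f/C = -(2*k**3 + 4*k**2 + 4*k - 3)/(2*(4*k**3 + 17*k**2 + 29*k + 9)) gives s_k = (-3)**k*(2*k**3 + 4*k**2 + 4*k - 3).
Check: Δs_k = (-3)**k*(-8*k**3 - 34*k**2 - 58*k - 18). ✓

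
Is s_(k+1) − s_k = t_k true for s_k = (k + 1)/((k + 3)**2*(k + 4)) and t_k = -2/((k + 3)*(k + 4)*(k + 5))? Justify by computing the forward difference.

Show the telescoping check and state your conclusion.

Invalid: residual 2*(3*k + 11)/(k**5 + 19*k**4 + 143*k**3 + 533*k**2 + 984*k + 720) ≠ 0.

s_(k+1) = (k + 2)/((k + 4)**2*(k + 5))
s_(k+1) − s_k = (-(k + 1)*(k + 4)*(k + 5) + (k + 2)*(k + 3)**2)/((k + 3)**2*(k + 4)**2*(k + 5))
(s_(k+1) − s_k) − t_k = 2*(3*k + 11)/(k**5 + 19*k**4 + 143*k**3 + 533*k**2 + 984*k + 720)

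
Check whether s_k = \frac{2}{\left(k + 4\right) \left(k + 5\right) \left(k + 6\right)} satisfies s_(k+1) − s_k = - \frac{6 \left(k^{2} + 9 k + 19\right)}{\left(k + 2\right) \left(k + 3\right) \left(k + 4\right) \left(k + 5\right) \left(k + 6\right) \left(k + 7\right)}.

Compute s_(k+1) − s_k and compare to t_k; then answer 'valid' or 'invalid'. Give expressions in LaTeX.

Invalid: residual \frac{6 \left(4 k + 13\right)}{k^{6} + 27 k^{5} + 295 k^{4} + 1665 k^{3} + 5104 k^{2} + 8028 k + 5040} ≠ 0.

s_(k+1) = 2/((k + 5)*(k + 6)*(k + 7))
s_(k+1) − s_k = -6/((k + 4)*(k + 5)*(k + 6)*(k + 7))
(s_(k+1) − s_k) − t_k = 6*(4*k + 13)/(k**6 + 27*k**5 + 295*k**4 + 1665*k**3 + 5104*k**2 + 8028*k + 5040)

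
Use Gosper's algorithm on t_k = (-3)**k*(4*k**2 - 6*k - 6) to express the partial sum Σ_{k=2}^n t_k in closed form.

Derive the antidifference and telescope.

S(n) = 3*(-3)**n*n**2 - 3*(-3)**n*n - 6*(-3)**n - 18

Step 1: r(k) = 3*(-2*k**2 - k + 4)/(2*k**2 - 3*k - 3).
A = -3, B = 1, C = k**2 - 3*k/2 - 3/2.
Solve (-3)·f(k+1) − (1)·f(k) = k**2 - 3*k/2 - 3/2.
d = 2 from the (0,0,2) case.
A polynomial solution: f(k) = -k*(k - 3)/4.
Certificate R = B(k−1)f/C = -k*(k - 3)/(2*(2*k**2 - 3*k - 3)) gives s_k = (-3)**k*k*(3 - k).
s_(k+1) − s_k = (-3)**k*(4*k**2 - 6*k - 6) = t_k.
Telescope: S(n) = s_(n+1) − s_(2) = (-3)**(n + 1)*(-n**2 + n + 2) − (18) = 3*(-3)**n*n**2 - 3*(-3)**n*n - 6*(-3)**n - 18.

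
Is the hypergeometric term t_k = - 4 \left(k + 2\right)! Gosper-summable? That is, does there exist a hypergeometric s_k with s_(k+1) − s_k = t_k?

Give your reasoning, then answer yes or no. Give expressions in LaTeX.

r(k) = k + 3 after simplifying.
Take A(k)=k + 3, B(k)=1, C(k)=1.
Need (k + 3)·f(k+1) − (1)·f(k) = 1.
From deg A=1, deg B=0, deg C=0: d=-1.
deg f ≤ -1 is impossible — no certificate.

No; the degree bound rules out any f.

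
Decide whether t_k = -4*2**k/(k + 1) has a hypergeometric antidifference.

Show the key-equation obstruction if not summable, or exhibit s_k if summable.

No; the degree bound rules out any f.

r(k) = 2*(k + 1)/(k + 2) after simplifying.
Factor: A=2*k + 2; B=k + 2; C=1.
f must satisfy (2*k + 2)·f(k+1) − (k + 1)·f(k) = 1.
Degrees (1,1,0) ⇒ d ≤ -1.
Bound -1 < 0, so the key equation has no polynomial solution.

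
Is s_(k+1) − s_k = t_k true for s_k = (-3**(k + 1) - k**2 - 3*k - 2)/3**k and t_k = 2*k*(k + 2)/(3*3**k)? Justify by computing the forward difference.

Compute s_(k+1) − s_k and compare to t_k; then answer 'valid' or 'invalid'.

s_(k+1) = (-9*3**k - k**2 - 5*k - 6)/(3*3**k)
s_(k+1) − s_k = 2*k*(k + 2)/(3*3**k)
(s_(k+1) − s_k) − t_k = 0

valid (s_(k+1) − s_k reduces to t_k)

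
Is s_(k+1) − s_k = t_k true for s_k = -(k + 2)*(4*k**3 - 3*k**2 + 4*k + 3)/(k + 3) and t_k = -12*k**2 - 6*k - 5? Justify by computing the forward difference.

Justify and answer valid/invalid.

Invalid: residual (8*k**3 + 45*k**2 + 19*k + 12)/(k**2 + 7*k + 12) ≠ 0.

s_(k+1) = (-4*k**4 - 21*k**3 - 37*k**2 - 38*k - 24)/(k + 4)
s_(k+1) − s_k = 2*(-6*k**4 - 41*k**3 - 73*k**2 - 44*k - 24)/(k**2 + 7*k + 12)
(s_(k+1) − s_k) − t_k = (8*k**3 + 45*k**2 + 19*k + 12)/(k**2 + 7*k + 12)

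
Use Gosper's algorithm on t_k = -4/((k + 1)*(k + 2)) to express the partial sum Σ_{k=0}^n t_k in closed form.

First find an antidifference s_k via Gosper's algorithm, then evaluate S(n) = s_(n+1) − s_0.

S(n) = 4*(-n - 1)/(n + 2)

t_(k+1)/t_k = (k + 1)/(k + 3).
A = k + 1, B = k + 3, C = 1.
Solve (k + 1)·f(k+1) − (k + 2)·f(k) = 1.
Bound: deg f ≤ 1.
Coefficient equations give f(k) = k.
Certificate R = B(k−1)f/C = k*(k + 2) gives s_k = -4*k/(k + 1).
Verify: -4/(k**2 + 3*k + 2) matches t_k.
Σ_(k=0)^n t_k = s_(n+1) − s_(0) = (4*(-n - 1)/(n + 2)) − (0), i.e. 4*(-n - 1)/(n + 2).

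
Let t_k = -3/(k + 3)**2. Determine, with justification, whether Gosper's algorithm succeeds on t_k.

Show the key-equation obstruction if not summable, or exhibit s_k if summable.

No; the coefficient equations for f are inconsistent.

t_(k+1)/t_k = (k + 3)**2/(k + 4)**2.
Take A(k)=k**2 + 6*k + 9, B(k)=k**2 + 8*k + 16, C(k)=1.
Need (k**2 + 6*k + 9)·f(k+1) − (k**2 + 6*k + 9)·f(k) = 1.
d = 0 from the (2,2,0) case.
f = c0 ⇒ A·f(k+1) − B(k−1)·f(k) − C = -1. The system {-1 = 0} is inconsistent; no antidifference.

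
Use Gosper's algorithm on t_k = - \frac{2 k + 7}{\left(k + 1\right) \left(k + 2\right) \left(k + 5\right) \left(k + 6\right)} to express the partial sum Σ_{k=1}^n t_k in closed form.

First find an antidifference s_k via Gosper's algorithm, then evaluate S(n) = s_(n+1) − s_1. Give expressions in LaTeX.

S(n) = \frac{n \left(- n - 8\right)}{12 \left(n^{2} + 8 n + 12\right)}

t_(k+1)/t_k = (k + 1)*(k + 5)*(2*k + 9)/((k + 3)*(k + 7)*(2*k + 7)).
A = k + 1, B = k + 7, C = k**3 + 21*k**2/2 + 73*k/2 + 42.
Key eq: (k + 1)·f(k+1) = (k + 6)·f(k) + (k**3 + 21*k**2/2 + 73*k/2 + 42).
d = 5 from the (1,1,3) case.
Coefficient equations give f(k) = k*(k + 2)*(k + 3)*(k + 4)*(k + 6)/10.
So s_k = (B(k−1)f/C)·t_k = (k*(k + 2)*(k + 6)**2/(5*(2*k + 7)))·t_k = k*(-k - 6)/(5*(k**2 + 6*k + 5)).
Check: Δs_k = (-2*k - 7)/(k**4 + 14*k**3 + 65*k**2 + 112*k + 60). ✓
s_(n+1) = (-n**2 - 8*n - 7)/(5*(n**2 + 8*n + 12)) and s_(1) = -7/60, so S(n) = n*(-n - 8)/(12*(n**2 + 8*n + 12)).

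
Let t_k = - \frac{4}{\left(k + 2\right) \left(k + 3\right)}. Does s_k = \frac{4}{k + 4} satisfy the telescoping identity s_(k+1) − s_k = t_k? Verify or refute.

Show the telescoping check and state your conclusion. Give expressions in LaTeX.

s_(k+1) = 4/(k + 5)
s_(k+1) − s_k = -4/((k + 4)*(k + 5))
(s_(k+1) − s_k) − t_k = 8*(2*k + 7)/(k**4 + 14*k**3 + 71*k**2 + 154*k + 120)

Invalid: residual \frac{8 \left(2 k + 7\right)}{k^{4} + 14 k^{3} + 71 k^{2} + 154 k + 120} ≠ 0.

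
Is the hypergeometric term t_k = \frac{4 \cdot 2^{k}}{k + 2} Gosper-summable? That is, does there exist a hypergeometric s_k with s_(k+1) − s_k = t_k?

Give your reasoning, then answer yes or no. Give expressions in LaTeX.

The ratio is 2*(k + 2)/(k + 3).
Normal form (A,B,C) = (2*k + 4, k + 3, 1).
Solve (2*k + 4)·f(k+1) − (k + 2)·f(k) = 1.
Bound: deg f ≤ -1.
d = -1 < 0 ⇒ no nonzero polynomial f; not summable.

No. Not Gosper-summable.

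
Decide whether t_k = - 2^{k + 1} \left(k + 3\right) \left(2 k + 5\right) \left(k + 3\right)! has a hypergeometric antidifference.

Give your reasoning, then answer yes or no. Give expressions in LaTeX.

Yes. s_k = - 2^{k + 1} \left(k + 1\right) \left(k + 3\right)!.

t_(k+1)/t_k = (k + 4)**2*(4*k + 14)/((k + 3)*(2*k + 5)).
Normal form (A,B,C) = (2*k + 8, 1, k**2 + 11*k/2 + 15/2).
Key eq: (2*k + 8)·f(k+1) = (1)·f(k) + (k**2 + 11*k/2 + 15/2).
d = 1 from the (1,0,2) case.
Match coefficients ⇒ f(k) = (k + 1)/2.
R(k) = B(k−1)·f(k)/C(k) = (k + 1)/((k + 3)*(2*k + 5)); s_k = R·t_k = -2**(k + 1)*(k + 1)*factorial(k + 3).
Δs = -2**(k + 1)*(k + 3)*(2*k + 5)*factorial(k + 3), as required.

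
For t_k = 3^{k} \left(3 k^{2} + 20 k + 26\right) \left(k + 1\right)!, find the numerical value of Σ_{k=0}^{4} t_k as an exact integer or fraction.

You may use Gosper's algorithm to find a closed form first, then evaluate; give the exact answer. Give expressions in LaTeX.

Step 1: r(k) = 3*(3*k**3 + 32*k**2 + 101*k + 98)/(3*k**2 + 20*k + 26).
So A=3*k + 6 and B=1, with C=k**2 + 20*k/3 + 26/3.
Need (3*k + 6)·f(k+1) − (1)·f(k) = k**2 + 20*k/3 + 26/3.
deg f ≤ 1 (via 1,0,2).
Solving with deg f ≤ 1: f(k) = (k + 4)/3.
So s_k = (B(k−1)f/C)·t_k = ((k + 4)/(3*k**2 + 20*k + 26))·t_k = 3**k*(k + 4)*factorial(k + 1).
s_(k+1) − s_k = 3**k*(3*k**2 + 20*k + 26)*factorial(k + 1) = t_k.
Evaluate s at k=5 and k=0: 1574640 and 4; difference 1574636.

Σ = 1574636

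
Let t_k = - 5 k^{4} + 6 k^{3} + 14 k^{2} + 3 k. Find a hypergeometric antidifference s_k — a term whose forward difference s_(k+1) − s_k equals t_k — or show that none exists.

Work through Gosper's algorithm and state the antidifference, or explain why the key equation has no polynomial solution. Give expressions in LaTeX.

Compute t_(k+1)/t_k: get (5*k**3 + 9*k**2 - 11*k - 18)/(k*(5*k**2 - 11*k - 3)).
So A=1 and B=1, with C=k**4 - 6*k**3/5 - 14*k**2/5 - 3*k/5.
Need (1)·f(k+1) − (1)·f(k) = k**4 - 6*k**3/5 - 14*k**2/5 - 3*k/5.
d = 5 from the (0,0,4) case.
Match coefficients ⇒ f(k) = k*(k - 1)*(k + 1)*(k**2 - 4*k + 1)/5.
R(k) = B(k−1)·f(k)/C(k) = (k - 1)*(k**2 - 4*k + 1)/(5*k**2 - 11*k - 3); s_k = R·t_k = k*(-k**4 + 4*k**3 - 4*k + 1).
Check: Δs_k = k*(-5*k**3 + 6*k**2 + 14*k + 3). ✓

s_k = k \left(- k^{4} + 4 k^{3} - 4 k + 1\right)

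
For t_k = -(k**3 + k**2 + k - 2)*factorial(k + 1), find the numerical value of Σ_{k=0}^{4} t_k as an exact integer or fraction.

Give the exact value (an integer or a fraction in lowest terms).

Step 1: r(k) = (k + 2)*(k + (k + 1)**3 + (k + 1)**2 - 1)/(k**3 + k**2 + k - 2).
So A=k + 2 and B=1, with C=k**3 + k**2 + k - 2.
Key eq: (k + 2)·f(k+1) = (1)·f(k) + (k**3 + k**2 + k - 2).
d = 2 from the (1,0,3) case.
Coefficient equations give f(k) = k*(k - 2).
R(k) = B(k−1)·f(k)/C(k) = k*(k - 2)/(k**3 + k**2 + k - 2); s_k = R·t_k = -k*(k - 2)*factorial(k + 1).
Verify: -(k**3 + k**2 + k - 2)*factorial(k + 1) matches t_k.
Sum = s_(5) − s_(0); s_(5) = -10800, s_(0) = 0 ⇒ -10800.

Σ = -10800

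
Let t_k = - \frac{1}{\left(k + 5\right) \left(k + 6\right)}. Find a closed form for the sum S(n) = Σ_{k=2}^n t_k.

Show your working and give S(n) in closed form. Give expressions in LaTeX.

r(k) = (k + 5)/(k + 7) after simplifying.
Take A(k)=k + 5, B(k)=k + 7, C(k)=1.
Need (k + 5)·f(k+1) − (k + 6)·f(k) = 1.
d = 1 from the (1,1,0) case.
Match coefficients ⇒ f(k) = k/5.
R(k) = B(k−1)·f(k)/C(k) = k*(k + 6)/5; s_k = R·t_k = -k/(5*k + 25).
Check: Δs_k = -1/(k**2 + 11*k + 30). ✓
Telescope: S(n) = s_(n+1) − s_(2) = (-n - 1)/(5*(n + 6)) − (-2/35) = (1 - n)/(7*(n + 6)).

S(n) = \frac{1 - n}{7 \left(n + 6\right)}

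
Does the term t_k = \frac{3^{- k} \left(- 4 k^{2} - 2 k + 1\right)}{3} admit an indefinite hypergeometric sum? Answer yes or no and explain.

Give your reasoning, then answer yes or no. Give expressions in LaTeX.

Step 1: r(k) = (4*k**2 + 10*k + 5)/(3*(4*k**2 + 2*k - 1)).
Normal form (A,B,C) = (1/3, 1, k**2 + k/2 - 1/4).
f must satisfy (1/3)·f(k+1) − (1)·f(k) = k**2 + k/2 - 1/4.
deg f ≤ 2 (via 0,0,2).
Coefficient equations give f(k) = -3*(2*k**2 + 3*k + 2)/4.
Get s_k = R·t_k = (2*k**2 + 3*k + 2)/3**k with R(k) = B(k−1)f(k)/C(k) = -3*(2*k**2 + 3*k + 2)/(4*k**2 + 2*k - 1).
Δs = (-4*k**2 - 2*k + 1)/(3*3**k), as required.

Yes. s_k = 3^{- k} \left(2 k^{2} + 3 k + 2\right).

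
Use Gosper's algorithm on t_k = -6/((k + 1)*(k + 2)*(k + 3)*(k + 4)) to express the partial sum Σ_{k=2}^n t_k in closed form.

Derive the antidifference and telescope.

S(n) = (-n**3 - 9*n**2 - 26*n + 36)/(30*(n**3 + 9*n**2 + 26*n + 24))

Ratio r(k) = (k + 1)/(k + 5).
So A=k + 1 and B=k + 5, with C=1.
Key eq: (k + 1)·f(k+1) = (k + 4)·f(k) + (1).
Degrees (1,1,0) ⇒ d ≤ 3.
Match coefficients ⇒ f(k) = k*(k**2 + 6*k + 11)/18.
Certificate R = B(k−1)f/C = k*(k + 4)*(k**2 + 6*k + 11)/18 gives s_k = k*(-k**2 - 6*k - 11)/(3*(k + 1)*(k + 2)*(k + 3)).
Δs = -6/(k**4 + 10*k**3 + 35*k**2 + 50*k + 24), as required.
Telescope: S(n) = s_(n+1) − s_(2) = (-n**3 - 9*n**2 - 26*n - 18)/(3*(n**3 + 9*n**2 + 26*n + 24)) − (-3/10) = (-n**3 - 9*n**2 - 26*n + 36)/(30*(n**3 + 9*n**2 + 26*n + 24)).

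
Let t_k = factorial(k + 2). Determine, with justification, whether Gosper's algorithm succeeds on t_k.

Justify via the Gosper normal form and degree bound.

No; the degree bound rules out any f.

Step 1: r(k) = k + 3.
Factor: A=k + 3; B=1; C=1.
f must satisfy (k + 3)·f(k+1) − (1)·f(k) = 1.
d = -1 from the (1,0,0) case.
deg f ≤ -1 is impossible — no certificate.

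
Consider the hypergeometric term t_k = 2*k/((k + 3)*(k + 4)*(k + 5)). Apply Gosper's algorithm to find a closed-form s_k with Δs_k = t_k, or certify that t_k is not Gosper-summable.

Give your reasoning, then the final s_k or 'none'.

s_k = k*(k - 1)/(4*(k + 3)*(k + 4))

Step 1: r(k) = (k + 1)*(k + 3)/(k*(k + 6)).
Normal form (A,B,C) = (k + 3, k + 6, k).
Key eq: (k + 3)·f(k+1) = (k + 5)·f(k) + (k).
Degrees (1,1,1) ⇒ d ≤ 2.
Coefficient equations give f(k) = k*(k - 1)/8.
R(k) = B(k−1)·f(k)/C(k) = (k - 1)*(k + 5)/8; s_k = R·t_k = k*(k - 1)/(4*(k + 3)*(k + 4)).
s_(k+1) − s_k = 2*k/(k**3 + 12*k**2 + 47*k + 60) = t_k.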